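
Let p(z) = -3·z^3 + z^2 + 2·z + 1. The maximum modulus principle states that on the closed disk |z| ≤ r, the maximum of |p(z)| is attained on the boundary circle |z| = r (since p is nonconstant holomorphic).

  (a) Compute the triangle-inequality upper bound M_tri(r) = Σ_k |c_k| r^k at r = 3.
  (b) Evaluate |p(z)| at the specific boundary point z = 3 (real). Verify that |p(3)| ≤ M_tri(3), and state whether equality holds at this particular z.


Coefficients: c_0 = 1, c_1 = 2, c_2 = 1, c_3 = -3. Radius r = 3.
Part (a). Triangle bound: M_tri(r) = Σ_k |c_k| r^k
  = |1|·3^0 + |2|·3^1 + |1|·3^2 + |-3|·3^3
  = 1 + 6 + 9 + 81 = 97.
This bounds M(r) := max_{|z|=r} |p(z)| from above; equality holds iff all terms c_k z^k can be made to align in phase at a single z on |z|=r.
Part (b). At z = 3 (real, on the circle |z| = r):
  p(3) = (1)·3^0 + (2)·3^1 + (1)·3^2 + (-3)·3^3 = -65.
  |p(3)| = 65.
Check: |p(3)| = 65 ≤ 97 = M_tri(3). ✓ Equality does not hold at z = 3 (the coefficients have mixed signs, so the terms do not all align in phase there).

M_tri(3) = 97; |p(3)| = 65; equality at z=3: no.


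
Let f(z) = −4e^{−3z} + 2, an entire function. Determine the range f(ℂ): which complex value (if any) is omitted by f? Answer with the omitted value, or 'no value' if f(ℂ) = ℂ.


Little Picard bounds the complement of f(ℂ) to at most one point.
e^{−3z} is never zero on ℂ, so -4·e^{−3z} takes every value in ℂ ∖ {0}. Adding 2 shifts the range to ℂ ∖ {2}. Thus f omits exactly the value 2.

Omitted value: 2.


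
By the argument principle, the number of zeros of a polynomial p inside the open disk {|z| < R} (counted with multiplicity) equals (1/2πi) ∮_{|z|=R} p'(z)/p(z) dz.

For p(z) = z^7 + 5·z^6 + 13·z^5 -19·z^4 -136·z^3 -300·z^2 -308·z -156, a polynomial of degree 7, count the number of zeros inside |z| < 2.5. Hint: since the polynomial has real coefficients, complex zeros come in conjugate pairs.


The zeros of p are: (-1 + 1i), (-1 - 1i), (-2 + 3i), (-2 - 3i), 3, (-1 + 1i), (-1 - 1i).
Their magnitudes are: 1.414, 1.414, 3.606, 3.606, 3, 1.414, 1.414.
Zeros with |z| < R = 2.5: (-1 + 1i), (-1 - 1i), (-1 + 1i), (-1 - 1i).
Count = 4.
By the argument principle, (1/2πi) ∮_{|z|=R} p'(z)/p(z) dz equals exactly this count.

Number of zeros inside |z| < 2.5: 4.


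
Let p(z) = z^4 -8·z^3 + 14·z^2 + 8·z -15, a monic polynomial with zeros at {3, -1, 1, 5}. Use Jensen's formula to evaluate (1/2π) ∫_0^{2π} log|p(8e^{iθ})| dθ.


Zeros: -1, 1, 3, 5; r = 8.
Inside |z| < r: -1, 1, 3, 5. Outside (|z| ≥ r): ∅.
p(0) = -15, so log|p(0)| = log(15) = 2.7081.
Apply Jensen: I(r) = log|p(0)| + Σ_k log(r/|z_k|), summed over zeros inside |z| < r.
  log(r/|z_k|) for z_k = 3: log(8/3) = 0.9808
  log(r/|z_k|) for z_k = -1: log(8/1) = 2.0794
  log(r/|z_k|) for z_k = 1: log(8/1) = 2.0794
  log(r/|z_k|) for z_k = 5: log(8/5) = 0.4700
Sum over inside zeros: 5.6097.
I(r) = log|p(0)| + (inside sum) = 2.7081 + 5.6097 = 8.3178.
Closed form (all zeros inside, monic): I(r) = n·log(r) = 4·log(8) = 8.3178. ✓

I(r) ≈ 8.3178.


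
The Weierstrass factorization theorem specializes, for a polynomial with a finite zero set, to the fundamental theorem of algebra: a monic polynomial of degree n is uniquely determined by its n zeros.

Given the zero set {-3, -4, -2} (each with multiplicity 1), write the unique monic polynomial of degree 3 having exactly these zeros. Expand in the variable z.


The polynomial is p(z) = ∏_{α ∈ S} (z − α), where S = {-3, -4, -2}.
Expanding the product yields: p(z) = z^3 + 9·z^2 + 26·z + 24.
The resulting polynomial has degree 3 and real coefficients as required.

p(z) = z^3 + 9·z^2 + 26·z + 24.


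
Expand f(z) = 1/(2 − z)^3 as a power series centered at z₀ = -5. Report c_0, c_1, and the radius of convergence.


Let w = z − z₀, so z = z₀ + w.
Then 2 − z = 2 − (z₀ + w) = (2 − z₀) − w = 7 − w.
f(z) = 1/(7 − w)^3 = (1/(7)^3) · (1 − w/(7))^{−3}.
By the binomial series (1−u)^{−3} = Σ_{n≥0} C(n+2, 2) u^n for |u|<1, with u = w/(7):
  c_n = C(n+2, 2) / (7)^(n+3).
  c_0 = 1/(7)^3 = 1/343.
  c_1 = 3/(7)^4 = 3/2401.
The series is valid for |w/d| < 1, i.e. |z − z₀| < |d|.
Radius of convergence: R = |2 − z₀| = |7| = 7 (distance from z₀ to the singularity z = 2).

c_0 = 1/343, c_1 = 3/2401; R = 7.


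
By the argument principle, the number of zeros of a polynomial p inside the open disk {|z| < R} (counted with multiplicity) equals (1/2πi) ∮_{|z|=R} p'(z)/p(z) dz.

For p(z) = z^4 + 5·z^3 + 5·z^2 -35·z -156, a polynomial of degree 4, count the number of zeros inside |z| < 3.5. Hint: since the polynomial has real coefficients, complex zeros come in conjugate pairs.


The zeros of p are: 3, -4, (-2 + 3i), (-2 - 3i).
Their magnitudes are: 3, 4, 3.606, 3.606.
Zeros with |z| < R = 3.5: 3.
Count = 1.
By the argument principle, (1/2πi) ∮_{|z|=R} p'(z)/p(z) dz equals exactly this count.

Number of zeros inside |z| < 3.5: 1.


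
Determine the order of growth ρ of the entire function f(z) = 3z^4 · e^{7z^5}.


M(r) = max_{|z|=r} |3|·|z|^4·|e^{7z^5}| = 3·r^4 · e^{7r^5} (the factors attain their maxima compatibly on |z|=r). Then log M(r) = log 3 + 4·log r + 7r^5, dominated by the last term, so log log M(r) ~ 5·log r. The polynomial factor 3z^4 contributes only a log r term and does not affect the order. ρ = 5.
Therefore ρ = 5.

Order ρ = 5.


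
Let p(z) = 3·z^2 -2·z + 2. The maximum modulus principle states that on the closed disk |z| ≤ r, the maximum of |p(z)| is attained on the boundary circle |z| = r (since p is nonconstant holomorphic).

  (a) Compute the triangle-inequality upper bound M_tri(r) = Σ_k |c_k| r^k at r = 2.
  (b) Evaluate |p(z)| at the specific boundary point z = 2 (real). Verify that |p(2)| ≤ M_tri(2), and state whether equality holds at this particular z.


Coefficients: c_0 = 2, c_1 = -2, c_2 = 3. Radius r = 2.
Part (a). Triangle bound: M_tri(r) = Σ_k |c_k| r^k
  = |2|·2^0 + |-2|·2^1 + |3|·2^2
  = 2 + 4 + 12 = 18.
This bounds M(r) := max_{|z|=r} |p(z)| from above; equality holds iff all terms c_k z^k can be made to align in phase at a single z on |z|=r.
Part (b). At z = 2 (real, on the circle |z| = r):
  p(2) = (2)·2^0 + (-2)·2^1 + (3)·2^2 = 10.
  |p(2)| = 10.
Check: |p(2)| = 10 ≤ 18 = M_tri(2). ✓ Equality does not hold at z = 2 (the coefficients have mixed signs, so the terms do not all align in phase there).

M_tri(2) = 18; |p(2)| = 10; equality at z=2: no.


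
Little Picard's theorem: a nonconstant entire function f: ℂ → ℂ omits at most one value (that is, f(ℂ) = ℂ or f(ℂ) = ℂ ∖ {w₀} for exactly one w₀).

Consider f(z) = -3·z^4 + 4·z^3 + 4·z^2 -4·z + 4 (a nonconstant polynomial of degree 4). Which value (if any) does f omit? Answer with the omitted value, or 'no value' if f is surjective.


Little Picard bounds the complement of f(ℂ) to at most one point.
For every w ∈ ℂ, the equation p(z) − w = 0 is a nonconstant polynomial in z and hence has at least one root by the fundamental theorem of algebra. So p is surjective onto ℂ, omitting no value.

Omitted value: no value.


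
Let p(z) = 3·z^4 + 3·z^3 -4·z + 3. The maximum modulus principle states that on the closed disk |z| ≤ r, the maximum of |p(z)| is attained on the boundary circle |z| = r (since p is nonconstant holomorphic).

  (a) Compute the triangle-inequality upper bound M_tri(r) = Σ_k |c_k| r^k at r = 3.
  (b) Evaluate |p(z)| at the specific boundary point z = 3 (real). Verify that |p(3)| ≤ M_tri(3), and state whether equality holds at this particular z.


Coefficients: c_0 = 3, c_1 = -4, c_2 = 0, c_3 = 3, c_4 = 3. Radius r = 3.
Part (a). Triangle bound: M_tri(r) = Σ_k |c_k| r^k
  = |3|·3^0 + |-4|·3^1 + |0|·3^2 + |3|·3^3 + |3|·3^4
  = 3 + 12 + 0 + 81 + 243 = 339.
This bounds M(r) := max_{|z|=r} |p(z)| from above; equality holds iff all terms c_k z^k can be made to align in phase at a single z on |z|=r.
Part (b). At z = 3 (real, on the circle |z| = r):
  p(3) = (3)·3^0 + (-4)·3^1 + (0)·3^2 + (3)·3^3 + (3)·3^4 = 315.
  |p(3)| = 315.
Check: |p(3)| = 315 ≤ 339 = M_tri(3). ✓ Equality does not hold at z = 3 (the coefficients have mixed signs, so the terms do not all align in phase there).

M_tri(3) = 339; |p(3)| = 315; equality at z=3: no.


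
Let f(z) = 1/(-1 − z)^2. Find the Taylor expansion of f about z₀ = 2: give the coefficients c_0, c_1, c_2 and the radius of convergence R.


Let w = z − z₀, so z = z₀ + w.
Then -1 − z = -1 − (z₀ + w) = (-1 − z₀) − w = -3 − w.
f(z) = 1/(-3 − w)^2 = (1/(-3)^2) · (1 − w/(-3))^{−2}.
By the binomial series (1−u)^{−2} = Σ_{n≥0} C(n+1, 1) u^n for |u|<1, with u = w/(-3):
  c_n = C(n+1, 1) / (-3)^(n+2).
  c_0 = 1/(-3)^2 = 1/9.
  c_1 = 2/(-3)^3 = -2/27.
  c_2 = 3/(-3)^4 = 1/27.
The series is valid for |w/d| < 1, i.e. |z − z₀| < |d|.
Radius of convergence: R = |-1 − z₀| = |-3| = 3 (distance from z₀ to the singularity z = -1).

c_0 = 1/9, c_1 = -2/27, c_2 = 1/27; R = 3.


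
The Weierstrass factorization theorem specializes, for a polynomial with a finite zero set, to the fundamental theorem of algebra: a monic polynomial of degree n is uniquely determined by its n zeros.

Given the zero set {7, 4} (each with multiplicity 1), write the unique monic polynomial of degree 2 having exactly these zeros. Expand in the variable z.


The polynomial is p(z) = ∏_{α ∈ S} (z − α), where S = {7, 4}.
Expanding the product yields: p(z) = z^2 -11·z + 28.
The resulting polynomial has degree 2 and real coefficients as required.

p(z) = z^2 -11·z + 28.


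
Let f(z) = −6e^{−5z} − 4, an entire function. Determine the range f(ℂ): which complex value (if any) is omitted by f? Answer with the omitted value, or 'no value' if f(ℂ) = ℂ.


Little Picard bounds the complement of f(ℂ) to at most one point.
e^{−5z} is never zero on ℂ, so -6·e^{−5z} takes every value in ℂ ∖ {0}. Adding -4 shifts the range to ℂ ∖ {-4}. Thus f omits exactly the value -4.

Omitted value: -4.


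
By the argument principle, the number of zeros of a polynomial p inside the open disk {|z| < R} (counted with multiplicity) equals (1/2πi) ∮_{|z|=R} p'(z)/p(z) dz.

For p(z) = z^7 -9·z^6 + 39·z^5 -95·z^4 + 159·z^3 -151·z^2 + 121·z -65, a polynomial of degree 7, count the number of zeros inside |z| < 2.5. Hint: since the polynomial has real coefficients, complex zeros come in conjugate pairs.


The zeros of p are: 1, (3 + 2i), (3 - 2i), (1 + 2i), (1 - 2i), (0 + 1i), (0 - 1i).
Their magnitudes are: 1, 3.606, 3.606, 2.236, 2.236, 1, 1.
Zeros with |z| < R = 2.5: 1, (1 + 2i), (1 - 2i), (0 + 1i), (0 - 1i).
Count = 5.
By the argument principle, (1/2πi) ∮_{|z|=R} p'(z)/p(z) dz equals exactly this count.

Number of zeros inside |z| < 2.5: 5.


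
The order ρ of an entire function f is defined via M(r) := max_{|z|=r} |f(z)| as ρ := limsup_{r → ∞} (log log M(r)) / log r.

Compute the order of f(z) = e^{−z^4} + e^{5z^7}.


Each summand is entire of order 4 and 7 respectively (as in the single-exponential case). The order of a sum is at most the max of the orders, so ρ ≤ 7. For the lower bound: on |z|=r choose arg z so that 5z^7 is real positive; then |e^{5z^7}| = e^{5r^7} while |e^{-1z^4}| ≤ e^{1r^4} = o(e^{5r^7}). So |f| ≥ e^{5r^7}(1 − o(1)) and ρ ≥ 7. Hence ρ = max(4, 7) = 7.
Therefore ρ = 7.

Order ρ = 7.


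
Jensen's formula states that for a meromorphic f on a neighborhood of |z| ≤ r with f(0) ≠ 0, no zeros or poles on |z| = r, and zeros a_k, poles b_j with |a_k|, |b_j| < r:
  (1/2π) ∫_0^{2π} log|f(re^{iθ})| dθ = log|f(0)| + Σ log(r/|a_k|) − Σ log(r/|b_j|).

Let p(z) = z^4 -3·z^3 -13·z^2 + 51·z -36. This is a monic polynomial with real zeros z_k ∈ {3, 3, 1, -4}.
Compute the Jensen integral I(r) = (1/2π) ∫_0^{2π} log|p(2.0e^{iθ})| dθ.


Zeros: -4, 1, 3, 3; r = 2.0.
Inside |z| < r: 1. Outside (|z| ≥ r): -4, 3, 3.
p(0) = -36, so log|p(0)| = log(36) = 3.5835.
Apply Jensen: I(r) = log|p(0)| + Σ_k log(r/|z_k|), summed over zeros inside |z| < r.
  log(r/|z_k|) for z_k = 1: log(2.0/1) = 0.6931
  Outside zeros (-4, 3, 3) contribute nothing to the Jensen sum.
Sum over inside zeros: 0.6931.
I(r) = log|p(0)| + (inside sum) = 3.5835 + 0.6931 = 4.2767.
Note: since some zeros are outside |z| ≤ r, the simplified n·log(r) form does NOT apply — only the inside zeros contribute.

I(r) ≈ 4.2767.


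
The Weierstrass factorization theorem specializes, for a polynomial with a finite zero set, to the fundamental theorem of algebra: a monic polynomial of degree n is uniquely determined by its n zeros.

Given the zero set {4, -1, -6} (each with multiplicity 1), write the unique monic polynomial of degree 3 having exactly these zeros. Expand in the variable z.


The polynomial is p(z) = ∏_{α ∈ S} (z − α), where S = {4, -1, -6}.
Expanding the product yields: p(z) = z^3 + 3·z^2 -22·z -24.
The resulting polynomial has degree 3 and real coefficients as required.

p(z) = z^3 + 3·z^2 -22·z -24.


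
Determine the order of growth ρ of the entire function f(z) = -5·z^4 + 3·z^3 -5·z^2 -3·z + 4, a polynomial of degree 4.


|f(z)| ≤ Σ|c_k|·r^k = O(r^4) as r → ∞. Polynomial growth is O(e^{r^ε}) for every ε > 0 (since r^4/e^{r^ε} → 0), so ρ ≤ ε for all ε > 0, i.e. ρ = 0. Every nonconstant polynomial has order 0.
Therefore ρ = 0.

Order ρ = 0.


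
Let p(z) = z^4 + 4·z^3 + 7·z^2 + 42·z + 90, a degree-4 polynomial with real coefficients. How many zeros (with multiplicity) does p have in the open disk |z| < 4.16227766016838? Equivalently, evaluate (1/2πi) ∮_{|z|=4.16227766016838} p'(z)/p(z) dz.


The zeros of p are: -3, (1 + 3i), (1 - 3i), -3.
Their magnitudes are: 3, 3.162, 3.162, 3.
Zeros with |z| < R = 4.16227766016838: -3, (1 + 3i), (1 - 3i), -3.
Count = 4.
By the argument principle, (1/2πi) ∮_{|z|=R} p'(z)/p(z) dz equals exactly this count.

Number of zeros inside |z| < 4.16227766016838: 4.


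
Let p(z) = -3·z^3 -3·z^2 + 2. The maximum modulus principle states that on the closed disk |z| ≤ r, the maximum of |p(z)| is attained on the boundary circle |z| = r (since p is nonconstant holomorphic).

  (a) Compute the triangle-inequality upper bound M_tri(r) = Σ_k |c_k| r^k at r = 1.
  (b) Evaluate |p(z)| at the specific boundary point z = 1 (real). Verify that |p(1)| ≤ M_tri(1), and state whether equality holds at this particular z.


Coefficients: c_0 = 2, c_1 = 0, c_2 = -3, c_3 = -3. Radius r = 1.
Part (a). Triangle bound: M_tri(r) = Σ_k |c_k| r^k
  = |2|·1^0 + |0|·1^1 + |-3|·1^2 + |-3|·1^3
  = 2 + 0 + 3 + 3 = 8.
This bounds M(r) := max_{|z|=r} |p(z)| from above; equality holds iff all terms c_k z^k can be made to align in phase at a single z on |z|=r.
Part (b). At z = 1 (real, on the circle |z| = r):
  p(1) = (2)·1^0 + (0)·1^1 + (-3)·1^2 + (-3)·1^3 = -4.
  |p(1)| = 4.
Check: |p(1)| = 4 ≤ 8 = M_tri(1). ✓ Equality does not hold at z = 1 (the coefficients have mixed signs, so the terms do not all align in phase there).

M_tri(1) = 8; |p(1)| = 4; equality at z=1: no.


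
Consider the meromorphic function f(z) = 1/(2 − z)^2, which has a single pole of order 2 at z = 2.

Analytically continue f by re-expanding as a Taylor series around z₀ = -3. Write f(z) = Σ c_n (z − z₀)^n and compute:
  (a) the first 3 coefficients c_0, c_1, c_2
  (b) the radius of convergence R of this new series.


Let w = z − z₀, so z = z₀ + w.
Then 2 − z = 2 − (z₀ + w) = (2 − z₀) − w = 5 − w.
f(z) = 1/(5 − w)^2 = (1/(5)^2) · (1 − w/(5))^{−2}.
By the binomial series (1−u)^{−2} = Σ_{n≥0} C(n+1, 1) u^n for |u|<1, with u = w/(5):
  c_n = C(n+1, 1) / (5)^(n+2).
  c_0 = 1/(5)^2 = 1/25.
  c_1 = 2/(5)^3 = 2/125.
  c_2 = 3/(5)^4 = 3/625.
The series is valid for |w/d| < 1, i.e. |z − z₀| < |d|.
Radius of convergence: R = |2 − z₀| = |5| = 5 (distance from z₀ to the singularity z = 2).

c_0 = 1/25, c_1 = 2/125, c_2 = 3/625; R = 5.


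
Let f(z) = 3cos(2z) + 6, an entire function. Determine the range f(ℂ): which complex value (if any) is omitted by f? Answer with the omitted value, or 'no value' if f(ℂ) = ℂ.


Little Picard bounds the complement of f(ℂ) to at most one point.
cos is entire and surjective onto ℂ: for every w ∈ ℂ, cos(ζ) = w has a solution ζ ∈ ℂ (e.g., via the complex inverse arccos). With ζ = 2z this gives z = ζ/(2). Then 3·cos(2z) takes every value in 3·ℂ = ℂ, and adding 6 is a bijection of ℂ. So f is surjective and omits no value. (Note: only on the real line is cos bounded by [−1, 1].)

Omitted value: no value.


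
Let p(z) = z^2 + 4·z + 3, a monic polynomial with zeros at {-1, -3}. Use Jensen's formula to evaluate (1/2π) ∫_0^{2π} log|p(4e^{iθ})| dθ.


Zeros: -3, -1; r = 4.
Inside |z| < r: -3, -1. Outside (|z| ≥ r): ∅.
p(0) = 3, so log|p(0)| = log(3) = 1.0986.
Apply Jensen: I(r) = log|p(0)| + Σ_k log(r/|z_k|), summed over zeros inside |z| < r.
  log(r/|z_k|) for z_k = -1: log(4/1) = 1.3863
  log(r/|z_k|) for z_k = -3: log(4/3) = 0.2877
Sum over inside zeros: 1.6740.
I(r) = log|p(0)| + (inside sum) = 1.0986 + 1.6740 = 2.7726.
Closed form (all zeros inside, monic): I(r) = n·log(r) = 2·log(4) = 2.7726. ✓

I(r) ≈ 2.7726.


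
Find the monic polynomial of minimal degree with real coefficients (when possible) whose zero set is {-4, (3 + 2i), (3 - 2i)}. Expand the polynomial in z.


The polynomial is p(z) = ∏_{α ∈ S} (z − α), where S = {-4, (3 + 2i), (3 - 2i)}.
Expanding the product yields: p(z) = z^3 -2·z^2 -11·z + 52.
Note conjugate pairs combine to real quadratics: (z − (3+2i))(z − (3−2i)) = z² − 6z + 13.
The resulting polynomial has degree 3 and real coefficients as required.

p(z) = z^3 -2·z^2 -11·z + 52.


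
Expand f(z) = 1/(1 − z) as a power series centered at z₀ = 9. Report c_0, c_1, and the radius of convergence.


Let w = z − z₀, so z = z₀ + w.
Then 1 − z = 1 − (z₀ + w) = (1 − z₀) − w = -8 − w.
f(z) = 1/(-8 − w) = (1/(-8)) · 1/(1 − w/(-8)) = Σ_{n≥0} w^n / (-8)^(n+1).
So c_n = 1/(-8)^(n+1):
  c_0 = 1/(-8)^1 = -1/8.
  c_1 = 1/(-8)^2 = 1/64.
The series is valid for |w/d| < 1, i.e. |z − z₀| < |d|.
Radius of convergence: R = |1 − z₀| = |-8| = 8 (distance from z₀ to the singularity z = 1).

c_0 = -1/8, c_1 = 1/64; R = 8.


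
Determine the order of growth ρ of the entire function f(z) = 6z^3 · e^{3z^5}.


M(r) = max_{|z|=r} |6|·|z|^3·|e^{3z^5}| = 6·r^3 · e^{3r^5} (the factors attain their maxima compatibly on |z|=r). Then log M(r) = log 6 + 3·log r + 3r^5, dominated by the last term, so log log M(r) ~ 5·log r. The polynomial factor 6z^3 contributes only a log r term and does not affect the order. ρ = 5.
Therefore ρ = 5.

Order ρ = 5.


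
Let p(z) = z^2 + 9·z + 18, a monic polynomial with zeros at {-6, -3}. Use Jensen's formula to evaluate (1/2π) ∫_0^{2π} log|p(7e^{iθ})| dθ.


Zeros: -6, -3; r = 7.
Inside |z| < r: -6, -3. Outside (|z| ≥ r): ∅.
p(0) = 18, so log|p(0)| = log(18) = 2.8904.
Apply Jensen: I(r) = log|p(0)| + Σ_k log(r/|z_k|), summed over zeros inside |z| < r.
  log(r/|z_k|) for z_k = -6: log(7/6) = 0.1542
  log(r/|z_k|) for z_k = -3: log(7/3) = 0.8473
Sum over inside zeros: 1.0014.
I(r) = log|p(0)| + (inside sum) = 2.8904 + 1.0014 = 3.8918.
Closed form (all zeros inside, monic): I(r) = n·log(r) = 2·log(7) = 3.8918. ✓

I(r) ≈ 3.8918.


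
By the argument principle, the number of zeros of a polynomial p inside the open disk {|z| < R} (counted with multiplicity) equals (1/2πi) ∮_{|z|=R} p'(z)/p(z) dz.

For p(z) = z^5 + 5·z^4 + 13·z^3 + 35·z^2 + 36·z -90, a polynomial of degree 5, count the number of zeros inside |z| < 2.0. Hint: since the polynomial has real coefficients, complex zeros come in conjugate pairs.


The zeros of p are: (0 + 3i), (0 - 3i), 1, (-3 + 1i), (-3 - 1i).
Their magnitudes are: 3, 3, 1, 3.162, 3.162.
Zeros with |z| < R = 2.0: 1.
Count = 1.
By the argument principle, (1/2πi) ∮_{|z|=R} p'(z)/p(z) dz equals exactly this count.

Number of zeros inside |z| < 2.0: 1.


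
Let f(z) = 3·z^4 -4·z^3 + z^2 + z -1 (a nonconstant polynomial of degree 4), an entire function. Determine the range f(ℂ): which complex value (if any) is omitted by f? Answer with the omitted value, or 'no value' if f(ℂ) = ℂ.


Little Picard bounds the complement of f(ℂ) to at most one point.
For every w ∈ ℂ, the equation p(z) − w = 0 is a nonconstant polynomial in z and hence has at least one root by the fundamental theorem of algebra. So p is surjective onto ℂ, omitting no value.

Omitted value: no value.


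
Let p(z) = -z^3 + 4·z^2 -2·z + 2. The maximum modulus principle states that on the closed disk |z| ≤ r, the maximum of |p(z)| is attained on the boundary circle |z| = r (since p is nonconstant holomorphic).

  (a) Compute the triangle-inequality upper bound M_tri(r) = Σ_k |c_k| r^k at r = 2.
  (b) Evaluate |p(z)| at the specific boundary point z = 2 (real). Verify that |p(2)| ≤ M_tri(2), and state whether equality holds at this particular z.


Coefficients: c_0 = 2, c_1 = -2, c_2 = 4, c_3 = -1. Radius r = 2.
Part (a). Triangle bound: M_tri(r) = Σ_k |c_k| r^k
  = |2|·2^0 + |-2|·2^1 + |4|·2^2 + |-1|·2^3
  = 2 + 4 + 16 + 8 = 30.
This bounds M(r) := max_{|z|=r} |p(z)| from above; equality holds iff all terms c_k z^k can be made to align in phase at a single z on |z|=r.
Part (b). At z = 2 (real, on the circle |z| = r):
  p(2) = (2)·2^0 + (-2)·2^1 + (4)·2^2 + (-1)·2^3 = 6.
  |p(2)| = 6.
Check: |p(2)| = 6 ≤ 30 = M_tri(2). ✓ Equality does not hold at z = 2 (the coefficients have mixed signs, so the terms do not all align in phase there).

M_tri(2) = 30; |p(2)| = 6; equality at z=2: no.


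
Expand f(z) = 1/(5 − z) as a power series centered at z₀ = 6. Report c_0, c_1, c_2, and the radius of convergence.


Let w = z − z₀, so z = z₀ + w.
Then 5 − z = 5 − (z₀ + w) = (5 − z₀) − w = -1 − w.
f(z) = 1/(-1 − w) = (1/(-1)) · 1/(1 − w/(-1)) = Σ_{n≥0} w^n / (-1)^(n+1).
So c_n = 1/(-1)^(n+1):
  c_0 = 1/(-1)^1 = -1.
  c_1 = 1/(-1)^2 = 1.
  c_2 = 1/(-1)^3 = -1.
The series is valid for |w/d| < 1, i.e. |z − z₀| < |d|.
Radius of convergence: R = |5 − z₀| = |-1| = 1 (distance from z₀ to the singularity z = 5).

c_0 = -1, c_1 = 1, c_2 = -1; R = 1.


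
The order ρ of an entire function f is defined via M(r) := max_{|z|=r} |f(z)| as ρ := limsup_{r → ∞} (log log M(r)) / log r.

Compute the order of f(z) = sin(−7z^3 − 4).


Write sin(w) = (e^{iw} ± e^{−iw})/(2 or 2i), so |sin(w)| ≤ e^{|w|}. With w = −7z^3 − 4, |w| ≤ 7r^3 + 4 on |z|=r, giving M(r) ≤ e^{7r^3 + 4} and ρ ≤ 3. For the lower bound, choose z on |z|=r with -7z^3 purely imaginary of modulus 7r^3; then |sin(−7z^3 − 4)| grows like e^{7r^3}/2, so ρ ≥ 3. Hence ρ = 3.
Therefore ρ = 3.

Order ρ = 3.


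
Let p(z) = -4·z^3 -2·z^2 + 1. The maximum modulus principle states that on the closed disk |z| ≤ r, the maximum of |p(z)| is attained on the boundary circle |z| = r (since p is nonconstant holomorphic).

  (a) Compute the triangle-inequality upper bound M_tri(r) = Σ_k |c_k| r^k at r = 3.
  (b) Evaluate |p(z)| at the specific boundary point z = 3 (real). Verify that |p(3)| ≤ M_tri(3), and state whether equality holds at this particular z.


Coefficients: c_0 = 1, c_1 = 0, c_2 = -2, c_3 = -4. Radius r = 3.
Part (a). Triangle bound: M_tri(r) = Σ_k |c_k| r^k
  = |1|·3^0 + |0|·3^1 + |-2|·3^2 + |-4|·3^3
  = 1 + 0 + 18 + 108 = 127.
This bounds M(r) := max_{|z|=r} |p(z)| from above; equality holds iff all terms c_k z^k can be made to align in phase at a single z on |z|=r.
Part (b). At z = 3 (real, on the circle |z| = r):
  p(3) = (1)·3^0 + (0)·3^1 + (-2)·3^2 + (-4)·3^3 = -125.
  |p(3)| = 125.
Check: |p(3)| = 125 ≤ 127 = M_tri(3). ✓ Equality does not hold at z = 3 (the coefficients have mixed signs, so the terms do not all align in phase there).

M_tri(3) = 127; |p(3)| = 125; equality at z=3: no.


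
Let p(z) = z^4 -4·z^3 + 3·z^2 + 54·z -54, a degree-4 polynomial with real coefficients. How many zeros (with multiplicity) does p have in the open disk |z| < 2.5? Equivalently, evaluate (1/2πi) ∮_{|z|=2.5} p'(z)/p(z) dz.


The zeros of p are: -3, (3 + 3i), (3 - 3i), 1.
Their magnitudes are: 3, 4.243, 4.243, 1.
Zeros with |z| < R = 2.5: 1.
Count = 1.
By the argument principle, (1/2πi) ∮_{|z|=R} p'(z)/p(z) dz equals exactly this count.

Number of zeros inside |z| < 2.5: 1.


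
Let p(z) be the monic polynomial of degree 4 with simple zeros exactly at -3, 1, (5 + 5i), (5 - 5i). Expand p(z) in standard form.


The polynomial is p(z) = ∏_{α ∈ S} (z − α), where S = {-3, 1, (5 + 5i), (5 - 5i)}.
Expanding the product yields: p(z) = z^4 -8·z^3 + 27·z^2 + 130·z -150.
Note conjugate pairs combine to real quadratics: (z − (5+5i))(z − (5−5i)) = z² − 10z + 50.
The resulting polynomial has degree 4 and real coefficients as required.

p(z) = z^4 -8·z^3 + 27·z^2 + 130·z -150.


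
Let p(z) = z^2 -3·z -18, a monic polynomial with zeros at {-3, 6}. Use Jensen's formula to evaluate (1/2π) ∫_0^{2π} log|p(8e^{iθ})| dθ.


Zeros: -3, 6; r = 8.
Inside |z| < r: -3, 6. Outside (|z| ≥ r): ∅.
p(0) = -18, so log|p(0)| = log(18) = 2.8904.
Apply Jensen: I(r) = log|p(0)| + Σ_k log(r/|z_k|), summed over zeros inside |z| < r.
  log(r/|z_k|) for z_k = -3: log(8/3) = 0.9808
  log(r/|z_k|) for z_k = 6: log(8/6) = 0.2877
Sum over inside zeros: 1.2685.
I(r) = log|p(0)| + (inside sum) = 2.8904 + 1.2685 = 4.1589.
Closed form (all zeros inside, monic): I(r) = n·log(r) = 2·log(8) = 4.1589. ✓

I(r) ≈ 4.1589.


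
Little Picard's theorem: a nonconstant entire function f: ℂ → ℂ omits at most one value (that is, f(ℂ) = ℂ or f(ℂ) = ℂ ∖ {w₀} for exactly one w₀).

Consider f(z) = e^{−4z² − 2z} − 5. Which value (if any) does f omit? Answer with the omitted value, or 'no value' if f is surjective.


Little Picard bounds the complement of f(ℂ) to at most one point.
The exponent g(z) = −4z² − 2z is a nonconstant polynomial, hence surjective onto ℂ. So e^{g(z)} takes every value in {e^w : w ∈ ℂ} = ℂ ∖ {0}. Adding -5 shifts the range to ℂ ∖ {-5}. f omits exactly -5.

Omitted value: -5.


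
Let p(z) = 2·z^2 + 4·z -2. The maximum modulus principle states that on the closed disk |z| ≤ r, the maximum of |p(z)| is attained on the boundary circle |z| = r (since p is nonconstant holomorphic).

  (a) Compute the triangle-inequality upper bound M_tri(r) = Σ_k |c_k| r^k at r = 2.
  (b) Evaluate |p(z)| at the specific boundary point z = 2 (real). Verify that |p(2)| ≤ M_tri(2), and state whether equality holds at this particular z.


Coefficients: c_0 = -2, c_1 = 4, c_2 = 2. Radius r = 2.
Part (a). Triangle bound: M_tri(r) = Σ_k |c_k| r^k
  = |-2|·2^0 + |4|·2^1 + |2|·2^2
  = 2 + 8 + 8 = 18.
This bounds M(r) := max_{|z|=r} |p(z)| from above; equality holds iff all terms c_k z^k can be made to align in phase at a single z on |z|=r.
Part (b). At z = 2 (real, on the circle |z| = r):
  p(2) = (-2)·2^0 + (4)·2^1 + (2)·2^2 = 14.
  |p(2)| = 14.
Check: |p(2)| = 14 ≤ 18 = M_tri(2). ✓ Equality does not hold at z = 2 (the coefficients have mixed signs, so the terms do not all align in phase there).

M_tri(2) = 18; |p(2)| = 14; equality at z=2: no.


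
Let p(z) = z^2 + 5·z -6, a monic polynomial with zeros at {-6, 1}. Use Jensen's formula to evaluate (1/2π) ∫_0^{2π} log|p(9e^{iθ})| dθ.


Zeros: -6, 1; r = 9.
Inside |z| < r: -6, 1. Outside (|z| ≥ r): ∅.
p(0) = -6, so log|p(0)| = log(6) = 1.7918.
Apply Jensen: I(r) = log|p(0)| + Σ_k log(r/|z_k|), summed over zeros inside |z| < r.
  log(r/|z_k|) for z_k = -6: log(9/6) = 0.4055
  log(r/|z_k|) for z_k = 1: log(9/1) = 2.1972
Sum over inside zeros: 2.6027.
I(r) = log|p(0)| + (inside sum) = 1.7918 + 2.6027 = 4.3944.
Closed form (all zeros inside, monic): I(r) = n·log(r) = 2·log(9) = 4.3944. ✓

I(r) ≈ 4.3944.


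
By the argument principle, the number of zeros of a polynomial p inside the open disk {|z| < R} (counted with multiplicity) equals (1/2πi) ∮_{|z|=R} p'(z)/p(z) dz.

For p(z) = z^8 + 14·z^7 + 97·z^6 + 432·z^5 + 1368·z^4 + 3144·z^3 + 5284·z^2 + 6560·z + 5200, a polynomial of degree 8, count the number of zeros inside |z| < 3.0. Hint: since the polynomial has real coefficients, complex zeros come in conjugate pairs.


The zeros of p are: (-1 + 3i), (-1 - 3i), (-3 + 1i), (-3 - 1i), (0 + 2i), (0 - 2i), (-3 + 2i), (-3 - 2i).
Their magnitudes are: 3.162, 3.162, 3.162, 3.162, 2, 2, 3.606, 3.606.
Zeros with |z| < R = 3.0: (0 + 2i), (0 - 2i).
Count = 2.
By the argument principle, (1/2πi) ∮_{|z|=R} p'(z)/p(z) dz equals exactly this count.

Number of zeros inside |z| < 3.0: 2.


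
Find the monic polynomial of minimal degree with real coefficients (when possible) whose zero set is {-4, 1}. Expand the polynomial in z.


The polynomial is p(z) = ∏_{α ∈ S} (z − α), where S = {-4, 1}.
Expanding the product yields: p(z) = z^2 + 3·z -4.
The resulting polynomial has degree 2 and real coefficients as required.

p(z) = z^2 + 3·z -4.


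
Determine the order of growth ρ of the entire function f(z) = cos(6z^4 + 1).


Write cos(w) = (e^{iw} ± e^{−iw})/(2 or 2i), so |cos(w)| ≤ e^{|w|}. With w = 6z^4 + 1, |w| ≤ 6r^4 + 1 on |z|=r, giving M(r) ≤ e^{6r^4 + 1} and ρ ≤ 4. For the lower bound, choose z on |z|=r with 6z^4 purely imaginary of modulus 6r^4; then |cos(6z^4 + 1)| grows like e^{6r^4}/2, so ρ ≥ 4. Hence ρ = 4.
Therefore ρ = 4.

Order ρ = 4.


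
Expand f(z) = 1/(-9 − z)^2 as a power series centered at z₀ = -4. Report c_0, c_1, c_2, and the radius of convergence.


Let w = z − z₀, so z = z₀ + w.
Then -9 − z = -9 − (z₀ + w) = (-9 − z₀) − w = -5 − w.
f(z) = 1/(-5 − w)^2 = (1/(-5)^2) · (1 − w/(-5))^{−2}.
By the binomial series (1−u)^{−2} = Σ_{n≥0} C(n+1, 1) u^n for |u|<1, with u = w/(-5):
  c_n = C(n+1, 1) / (-5)^(n+2).
  c_0 = 1/(-5)^2 = 1/25.
  c_1 = 2/(-5)^3 = -2/125.
  c_2 = 3/(-5)^4 = 3/625.
The series is valid for |w/d| < 1, i.e. |z − z₀| < |d|.
Radius of convergence: R = |-9 − z₀| = |-5| = 5 (distance from z₀ to the singularity z = -9).

c_0 = 1/25, c_1 = -2/125, c_2 = 3/625; R = 5.


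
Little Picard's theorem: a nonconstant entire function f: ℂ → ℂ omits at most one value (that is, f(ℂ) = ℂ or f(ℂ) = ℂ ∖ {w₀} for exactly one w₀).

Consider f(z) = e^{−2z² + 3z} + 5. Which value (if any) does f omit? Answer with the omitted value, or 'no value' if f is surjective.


Little Picard bounds the complement of f(ℂ) to at most one point.
The exponent g(z) = −2z² + 3z is a nonconstant polynomial, hence surjective onto ℂ. So e^{g(z)} takes every value in {e^w : w ∈ ℂ} = ℂ ∖ {0}. Adding 5 shifts the range to ℂ ∖ {5}. f omits exactly 5.

Omitted value: 5.


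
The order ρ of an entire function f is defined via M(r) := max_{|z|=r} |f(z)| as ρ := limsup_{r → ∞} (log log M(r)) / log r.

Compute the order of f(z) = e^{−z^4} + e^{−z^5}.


Each summand is entire of order 4 and 5 respectively (as in the single-exponential case). The order of a sum is at most the max of the orders, so ρ ≤ 5. For the lower bound: on |z|=r choose arg z so that -1z^5 is real positive; then |e^{-1z^5}| = e^{1r^5} while |e^{-1z^4}| ≤ e^{1r^4} = o(e^{1r^5}). So |f| ≥ e^{1r^5}(1 − o(1)) and ρ ≥ 5. Hence ρ = max(4, 5) = 5.
Therefore ρ = 5.

Order ρ = 5.


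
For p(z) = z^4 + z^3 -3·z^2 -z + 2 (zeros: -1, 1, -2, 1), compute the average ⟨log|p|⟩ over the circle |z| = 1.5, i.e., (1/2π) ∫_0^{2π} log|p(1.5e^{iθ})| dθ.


Zeros: -2, -1, 1, 1; r = 1.5.
Inside |z| < r: -1, 1, 1. Outside (|z| ≥ r): -2.
p(0) = 2, so log|p(0)| = log(2) = 0.6931.
Apply Jensen: I(r) = log|p(0)| + Σ_k log(r/|z_k|), summed over zeros inside |z| < r.
  log(r/|z_k|) for z_k = -1: log(1.5/1) = 0.4055
  log(r/|z_k|) for z_k = 1: log(1.5/1) = 0.4055
  log(r/|z_k|) for z_k = 1: log(1.5/1) = 0.4055
  Outside zeros (-2) contribute nothing to the Jensen sum.
Sum over inside zeros: 1.2164.
I(r) = log|p(0)| + (inside sum) = 0.6931 + 1.2164 = 1.9095.
Note: since some zeros are outside |z| ≤ r, the simplified n·log(r) form does NOT apply — only the inside zeros contribute.

I(r) ≈ 1.9095.


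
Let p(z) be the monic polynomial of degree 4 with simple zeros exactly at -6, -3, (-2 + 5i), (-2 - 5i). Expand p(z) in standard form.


The polynomial is p(z) = ∏_{α ∈ S} (z − α), where S = {-6, -3, (-2 + 5i), (-2 - 5i)}.
Expanding the product yields: p(z) = z^4 + 13·z^3 + 83·z^2 + 333·z + 522.
Note conjugate pairs combine to real quadratics: (z − (-2+5i))(z − (-2−5i)) = z² + 4z + 29.
The resulting polynomial has degree 4 and real coefficients as required.

p(z) = z^4 + 13·z^3 + 83·z^2 + 333·z + 522.


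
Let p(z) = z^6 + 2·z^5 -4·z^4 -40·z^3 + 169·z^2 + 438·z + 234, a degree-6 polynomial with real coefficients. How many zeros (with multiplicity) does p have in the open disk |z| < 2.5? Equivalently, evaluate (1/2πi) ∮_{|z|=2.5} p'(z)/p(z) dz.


The zeros of p are: (3 + 2i), (3 - 2i), -1, -1, (-3 + 3i), (-3 - 3i).
Their magnitudes are: 3.606, 3.606, 1, 1, 4.243, 4.243.
Zeros with |z| < R = 2.5: -1, -1.
Count = 2.
By the argument principle, (1/2πi) ∮_{|z|=R} p'(z)/p(z) dz equals exactly this count.

Number of zeros inside |z| < 2.5: 2.


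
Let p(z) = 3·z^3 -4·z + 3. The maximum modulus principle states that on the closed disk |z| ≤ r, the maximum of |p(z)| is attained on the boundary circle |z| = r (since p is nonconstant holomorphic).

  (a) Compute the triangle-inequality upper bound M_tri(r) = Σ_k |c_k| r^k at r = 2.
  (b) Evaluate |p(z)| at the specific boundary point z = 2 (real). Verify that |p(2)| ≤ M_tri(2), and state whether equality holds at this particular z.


Coefficients: c_0 = 3, c_1 = -4, c_2 = 0, c_3 = 3. Radius r = 2.
Part (a). Triangle bound: M_tri(r) = Σ_k |c_k| r^k
  = |3|·2^0 + |-4|·2^1 + |0|·2^2 + |3|·2^3
  = 3 + 8 + 0 + 24 = 35.
This bounds M(r) := max_{|z|=r} |p(z)| from above; equality holds iff all terms c_k z^k can be made to align in phase at a single z on |z|=r.
Part (b). At z = 2 (real, on the circle |z| = r):
  p(2) = (3)·2^0 + (-4)·2^1 + (0)·2^2 + (3)·2^3 = 19.
  |p(2)| = 19.
Check: |p(2)| = 19 ≤ 35 = M_tri(2). ✓ Equality does not hold at z = 2 (the coefficients have mixed signs, so the terms do not all align in phase there).

M_tri(2) = 35; |p(2)| = 19; equality at z=2: no.


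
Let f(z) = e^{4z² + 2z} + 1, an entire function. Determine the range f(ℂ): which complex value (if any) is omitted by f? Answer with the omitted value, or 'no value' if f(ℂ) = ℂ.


Little Picard bounds the complement of f(ℂ) to at most one point.
The exponent g(z) = 4z² + 2z is a nonconstant polynomial, hence surjective onto ℂ. So e^{g(z)} takes every value in {e^w : w ∈ ℂ} = ℂ ∖ {0}. Adding 1 shifts the range to ℂ ∖ {1}. f omits exactly 1.

Omitted value: 1.


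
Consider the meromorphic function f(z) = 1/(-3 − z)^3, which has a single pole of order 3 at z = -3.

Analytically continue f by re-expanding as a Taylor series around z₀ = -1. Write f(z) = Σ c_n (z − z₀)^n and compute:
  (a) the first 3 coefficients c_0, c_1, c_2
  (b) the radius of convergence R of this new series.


Let w = z − z₀, so z = z₀ + w.
Then -3 − z = -3 − (z₀ + w) = (-3 − z₀) − w = -2 − w.
f(z) = 1/(-2 − w)^3 = (1/(-2)^3) · (1 − w/(-2))^{−3}.
By the binomial series (1−u)^{−3} = Σ_{n≥0} C(n+2, 2) u^n for |u|<1, with u = w/(-2):
  c_n = C(n+2, 2) / (-2)^(n+3).
  c_0 = 1/(-2)^3 = -1/8.
  c_1 = 3/(-2)^4 = 3/16.
  c_2 = 6/(-2)^5 = -3/16.
The series is valid for |w/d| < 1, i.e. |z − z₀| < |d|.
Radius of convergence: R = |-3 − z₀| = |-2| = 2 (distance from z₀ to the singularity z = -3).

c_0 = -1/8, c_1 = 3/16, c_2 = -3/16; R = 2.


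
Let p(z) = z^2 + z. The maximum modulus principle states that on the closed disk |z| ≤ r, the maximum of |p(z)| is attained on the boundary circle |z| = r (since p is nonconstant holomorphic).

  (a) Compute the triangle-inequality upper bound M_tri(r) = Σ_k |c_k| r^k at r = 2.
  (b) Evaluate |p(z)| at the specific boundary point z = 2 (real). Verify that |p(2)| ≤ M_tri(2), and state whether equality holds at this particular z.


Coefficients: c_0 = 0, c_1 = 1, c_2 = 1. Radius r = 2.
Part (a). Triangle bound: M_tri(r) = Σ_k |c_k| r^k
  = |0|·2^0 + |1|·2^1 + |1|·2^2
  = 0 + 2 + 4 = 6.
This bounds M(r) := max_{|z|=r} |p(z)| from above; equality holds iff all terms c_k z^k can be made to align in phase at a single z on |z|=r.
Part (b). At z = 2 (real, on the circle |z| = r):
  p(2) = (0)·2^0 + (1)·2^1 + (1)·2^2 = 6.
  |p(2)| = 6.
Since all nonzero coefficients share the same sign, |p(2)| = 6 = M_tri(2); the triangle bound is attained at z = 2, so in fact M(r) = 6.

M_tri(2) = 6; |p(2)| = 6; equality at z=2: yes.


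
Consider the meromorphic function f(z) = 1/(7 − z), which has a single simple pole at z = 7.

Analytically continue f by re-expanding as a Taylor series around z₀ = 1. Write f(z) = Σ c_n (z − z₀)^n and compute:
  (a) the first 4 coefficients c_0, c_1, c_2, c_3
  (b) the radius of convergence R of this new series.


Let w = z − z₀, so z = z₀ + w.
Then 7 − z = 7 − (z₀ + w) = (7 − z₀) − w = 6 − w.
f(z) = 1/(6 − w) = (1/(6)) · 1/(1 − w/(6)) = Σ_{n≥0} w^n / (6)^(n+1).
So c_n = 1/(6)^(n+1):
  c_0 = 1/(6)^1 = 1/6.
  c_1 = 1/(6)^2 = 1/36.
  c_2 = 1/(6)^3 = 1/216.
  c_3 = 1/(6)^4 = 1/1296.
The series is valid for |w/d| < 1, i.e. |z − z₀| < |d|.
Radius of convergence: R = |7 − z₀| = |6| = 6 (distance from z₀ to the singularity z = 7).

c_0 = 1/6, c_1 = 1/36, c_2 = 1/216, c_3 = 1/1296; R = 6.


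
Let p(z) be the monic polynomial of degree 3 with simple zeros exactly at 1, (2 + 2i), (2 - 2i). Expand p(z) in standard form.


The polynomial is p(z) = ∏_{α ∈ S} (z − α), where S = {1, (2 + 2i), (2 - 2i)}.
Expanding the product yields: p(z) = z^3 -5·z^2 + 12·z -8.
Note conjugate pairs combine to real quadratics: (z − (2+2i))(z − (2−2i)) = z² − 4z + 8.
The resulting polynomial has degree 3 and real coefficients as required.

p(z) = z^3 -5·z^2 + 12·z -8.


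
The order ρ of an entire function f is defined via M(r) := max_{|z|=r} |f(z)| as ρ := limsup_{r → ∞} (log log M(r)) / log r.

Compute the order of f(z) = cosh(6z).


cosh(w) is a linear combination of e^{iw} and e^{−iw} (or e^w, e^{−w} in the hyperbolic case), so |cosh(w)| ≤ e^{|w|}. With w = 6z, |w| ≤ 6|z| + 0 = 6r + 0 on |z| = r, giving M(r) ≤ e^{6r + 0}, so ρ ≤ 1. On a suitable ray (z = it for sin/cos; z = t for sinh/cosh, t real → ∞), |cosh(6z)| grows like e^{6|t|}/2, so ρ ≥ 1. Hence ρ = 1.
Therefore ρ = 1.

Order ρ = 1.


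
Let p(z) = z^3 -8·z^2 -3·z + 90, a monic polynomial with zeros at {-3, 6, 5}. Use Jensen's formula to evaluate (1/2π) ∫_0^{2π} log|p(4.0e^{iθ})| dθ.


Zeros: -3, 5, 6; r = 4.0.
Inside |z| < r: -3. Outside (|z| ≥ r): 5, 6.
p(0) = 90, so log|p(0)| = log(90) = 4.4998.
Apply Jensen: I(r) = log|p(0)| + Σ_k log(r/|z_k|), summed over zeros inside |z| < r.
  log(r/|z_k|) for z_k = -3: log(4.0/3) = 0.2877
  Outside zeros (5, 6) contribute nothing to the Jensen sum.
Sum over inside zeros: 0.2877.
I(r) = log|p(0)| + (inside sum) = 4.4998 + 0.2877 = 4.7875.
Note: since some zeros are outside |z| ≤ r, the simplified n·log(r) form does NOT apply — only the inside zeros contribute.

I(r) ≈ 4.7875.


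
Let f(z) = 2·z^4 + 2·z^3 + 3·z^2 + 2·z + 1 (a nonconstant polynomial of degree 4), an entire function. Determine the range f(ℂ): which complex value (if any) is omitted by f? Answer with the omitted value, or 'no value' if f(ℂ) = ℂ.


Little Picard bounds the complement of f(ℂ) to at most one point.
For every w ∈ ℂ, the equation p(z) − w = 0 is a nonconstant polynomial in z and hence has at least one root by the fundamental theorem of algebra. So p is surjective onto ℂ, omitting no value.

Omitted value: no value.


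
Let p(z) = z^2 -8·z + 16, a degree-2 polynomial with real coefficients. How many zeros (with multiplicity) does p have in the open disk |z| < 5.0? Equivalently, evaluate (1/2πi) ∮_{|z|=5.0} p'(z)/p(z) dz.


The zeros of p are: 4, 4.
Their magnitudes are: 4, 4.
Zeros with |z| < R = 5.0: 4, 4.
Count = 2.
By the argument principle, (1/2πi) ∮_{|z|=R} p'(z)/p(z) dz equals exactly this count.

Number of zeros inside |z| < 5.0: 2.
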